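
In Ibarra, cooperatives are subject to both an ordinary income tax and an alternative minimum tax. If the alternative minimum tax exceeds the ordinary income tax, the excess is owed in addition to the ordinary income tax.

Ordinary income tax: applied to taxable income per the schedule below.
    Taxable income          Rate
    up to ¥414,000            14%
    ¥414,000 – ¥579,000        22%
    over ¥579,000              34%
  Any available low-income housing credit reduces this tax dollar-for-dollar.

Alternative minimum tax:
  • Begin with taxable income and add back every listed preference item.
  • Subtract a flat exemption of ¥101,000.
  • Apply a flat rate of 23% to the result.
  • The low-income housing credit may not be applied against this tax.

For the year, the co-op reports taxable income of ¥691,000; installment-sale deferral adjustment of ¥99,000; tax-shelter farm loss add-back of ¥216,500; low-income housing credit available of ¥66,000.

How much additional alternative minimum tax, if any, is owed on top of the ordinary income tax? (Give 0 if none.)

¥141,925

Ordinary income tax:
  ¥414,000 × 14% = ¥57,960
  ¥165,000 × 22% = ¥36,300
  ¥112,000 × 34% = ¥38,080
  → ¥132,340
  Less low-income housing credit ¥66,000 → ¥66,340

Alternative minimum tax:
  Adjusted income: ¥691,000 + ¥99,000 + ¥216,500 = ¥1,006,500
  Less exemption ¥101,000 → base ¥905,500
  ¥905,500 × 23% = ¥208,265

Excess of alternative minimum tax over ordinary income tax: ¥208,265 − ¥66,340 = ¥141,925.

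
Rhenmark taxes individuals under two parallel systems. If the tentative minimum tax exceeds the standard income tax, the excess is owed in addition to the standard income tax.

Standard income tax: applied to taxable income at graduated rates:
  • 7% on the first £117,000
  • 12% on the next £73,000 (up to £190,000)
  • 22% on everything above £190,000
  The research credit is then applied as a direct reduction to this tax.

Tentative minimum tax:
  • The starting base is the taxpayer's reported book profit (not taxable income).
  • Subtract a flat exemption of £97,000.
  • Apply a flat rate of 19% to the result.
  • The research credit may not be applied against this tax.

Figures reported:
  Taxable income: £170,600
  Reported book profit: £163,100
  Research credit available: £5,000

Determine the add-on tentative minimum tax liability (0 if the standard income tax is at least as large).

Standard income tax:
  £117,000 × 7% = £8,190
  £53,600 × 12% = £6,432
  → £14,622
  Less research credit £5,000 → £9,622

Tentative minimum tax:
  Base (reported book profit): £163,100
  Less exemption £97,000 → base £66,100
  £66,100 × 19% = £12,559

Excess of tentative minimum tax over standard income tax: £12,559 − £9,622 = £2,937.

£2,937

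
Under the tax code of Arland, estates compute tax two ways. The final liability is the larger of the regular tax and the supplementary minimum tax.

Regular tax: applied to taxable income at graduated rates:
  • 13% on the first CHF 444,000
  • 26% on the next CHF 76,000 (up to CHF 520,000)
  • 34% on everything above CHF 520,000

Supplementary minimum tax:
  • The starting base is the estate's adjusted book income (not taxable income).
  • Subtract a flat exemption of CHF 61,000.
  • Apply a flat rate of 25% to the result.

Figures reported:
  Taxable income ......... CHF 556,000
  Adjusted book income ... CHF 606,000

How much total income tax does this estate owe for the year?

CHF 136,250

Regular tax:
  CHF 444,000 × 13% = CHF 57,720
  CHF 76,000 × 26% = CHF 19,760
  CHF 36,000 × 34% = CHF 12,240
  → CHF 89,720

Supplementary minimum tax:
  Base (adjusted book income): CHF 606,000
  Less exemption CHF 61,000 → base CHF 545,000
  CHF 545,000 × 25% = CHF 136,250

CHF 136,250 > CHF 89,720, so the supplementary minimum tax is the binding amount.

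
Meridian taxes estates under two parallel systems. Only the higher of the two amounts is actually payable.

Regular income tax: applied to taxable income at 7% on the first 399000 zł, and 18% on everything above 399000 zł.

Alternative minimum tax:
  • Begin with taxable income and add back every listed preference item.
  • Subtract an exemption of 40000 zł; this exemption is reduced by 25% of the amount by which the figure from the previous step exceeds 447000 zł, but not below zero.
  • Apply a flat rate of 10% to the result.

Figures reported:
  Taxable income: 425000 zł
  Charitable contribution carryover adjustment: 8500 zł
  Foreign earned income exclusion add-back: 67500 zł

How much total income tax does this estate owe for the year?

Alternative minimum tax:
  Adjusted income: 425000 zł + 8500 zł + 67500 zł = 501000 zł
  Exemption: 40000 zł − 25% × (501000 zł − 447000 zł) = 40000 zł − 13500 zł = 26500 zł
  Base: 501000 zł − 26500 zł = 474500 zł
  474500 zł × 10% = 47450 zł

Regular income tax:
  399000 zł × 7% = 27930 zł
  26000 zł × 18% = 4680 zł
  → 32610 zł

47450 zł > 32610 zł, so the alternative minimum tax is the binding amount.

47450 zł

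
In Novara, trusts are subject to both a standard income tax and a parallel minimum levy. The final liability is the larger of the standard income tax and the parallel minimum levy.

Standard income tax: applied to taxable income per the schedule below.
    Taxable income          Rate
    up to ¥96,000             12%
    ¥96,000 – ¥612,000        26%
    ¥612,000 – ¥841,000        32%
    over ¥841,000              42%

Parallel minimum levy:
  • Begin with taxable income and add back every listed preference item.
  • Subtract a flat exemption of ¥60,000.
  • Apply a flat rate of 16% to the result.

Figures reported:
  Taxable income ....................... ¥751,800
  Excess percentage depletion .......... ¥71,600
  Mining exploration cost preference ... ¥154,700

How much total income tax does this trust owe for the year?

Standard income tax:
  ¥96,000 × 12% = ¥11,520
  ¥516,000 × 26% = ¥134,160
  ¥139,800 × 32% = ¥44,736
  → ¥190,416

Parallel minimum levy:
  Adjusted income: ¥751,800 + ¥71,600 + ¥154,700 = ¥978,100
  Less exemption ¥60,000 → base ¥918,100
  ¥918,100 × 16% = ¥146,896

¥190,416 > ¥146,896, so the standard income tax governs.

¥190,416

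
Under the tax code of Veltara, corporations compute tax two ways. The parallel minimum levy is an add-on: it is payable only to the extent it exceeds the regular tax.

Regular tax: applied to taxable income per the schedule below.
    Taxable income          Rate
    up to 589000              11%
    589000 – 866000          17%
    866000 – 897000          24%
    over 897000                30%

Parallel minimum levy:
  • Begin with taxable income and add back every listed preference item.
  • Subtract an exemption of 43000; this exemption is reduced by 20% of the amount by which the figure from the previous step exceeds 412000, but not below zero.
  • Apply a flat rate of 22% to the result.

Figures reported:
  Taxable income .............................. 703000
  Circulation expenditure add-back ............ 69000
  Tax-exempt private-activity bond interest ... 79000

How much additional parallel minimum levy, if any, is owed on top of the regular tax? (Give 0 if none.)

103050

Parallel minimum levy:
  Adjusted income: 703000 + 69000 + 79000 = 851000
  Exemption: 20% × (851000 − 412000) = 87800 ≥ 43000, so the exemption is fully phased out
  Base: 851000 − 0 = 851000
  851000 × 22% = 187220

Regular tax:
  589000 × 11% = 64790
  114000 × 17% = 19380
  → 84170

Excess of parallel minimum levy over regular tax: 187220 − 84170 = 103050.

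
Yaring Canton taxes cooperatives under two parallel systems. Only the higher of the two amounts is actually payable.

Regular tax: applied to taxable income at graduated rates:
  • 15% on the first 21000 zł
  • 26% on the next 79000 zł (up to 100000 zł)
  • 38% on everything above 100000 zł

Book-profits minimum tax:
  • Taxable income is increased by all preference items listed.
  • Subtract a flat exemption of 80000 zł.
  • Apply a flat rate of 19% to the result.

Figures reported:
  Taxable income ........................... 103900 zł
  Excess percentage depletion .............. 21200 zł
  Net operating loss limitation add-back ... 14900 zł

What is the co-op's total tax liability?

Book-profits minimum tax:
  Adjusted income: 103900 zł + 21200 zł + 14900 zł = 140000 zł
  Less exemption 80000 zł → base 60000 zł
  60000 zł × 19% = 11400 zł

Regular tax:
  21000 zł × 15% = 3150 zł
  79000 zł × 26% = 20540 zł
  3900 zł × 38% = 1482 zł
  → 25172 zł

25172 zł > 11400 zł, so the regular tax governs.

25172 zł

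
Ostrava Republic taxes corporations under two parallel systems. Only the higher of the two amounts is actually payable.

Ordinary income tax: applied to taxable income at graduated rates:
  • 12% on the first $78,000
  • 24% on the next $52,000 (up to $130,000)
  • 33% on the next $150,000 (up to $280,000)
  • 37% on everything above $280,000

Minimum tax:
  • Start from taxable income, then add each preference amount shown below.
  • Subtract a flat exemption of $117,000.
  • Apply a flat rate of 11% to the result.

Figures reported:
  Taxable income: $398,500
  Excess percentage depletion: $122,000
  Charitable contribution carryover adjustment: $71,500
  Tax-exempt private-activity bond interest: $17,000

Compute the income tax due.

Minimum tax:
  Adjusted income: $398,500 + $122,000 + $71,500 + $17,000 = $609,000
  Less exemption $117,000 → base $492,000
  $492,000 × 11% = $54,120

Ordinary income tax:
  $78,000 × 12% = $9,360
  $52,000 × 24% = $12,480
  $150,000 × 33% = $49,500
  $118,500 × 37% = $43,845
  → $115,185

$115,185 > $54,120, so the ordinary income tax governs.

$115,185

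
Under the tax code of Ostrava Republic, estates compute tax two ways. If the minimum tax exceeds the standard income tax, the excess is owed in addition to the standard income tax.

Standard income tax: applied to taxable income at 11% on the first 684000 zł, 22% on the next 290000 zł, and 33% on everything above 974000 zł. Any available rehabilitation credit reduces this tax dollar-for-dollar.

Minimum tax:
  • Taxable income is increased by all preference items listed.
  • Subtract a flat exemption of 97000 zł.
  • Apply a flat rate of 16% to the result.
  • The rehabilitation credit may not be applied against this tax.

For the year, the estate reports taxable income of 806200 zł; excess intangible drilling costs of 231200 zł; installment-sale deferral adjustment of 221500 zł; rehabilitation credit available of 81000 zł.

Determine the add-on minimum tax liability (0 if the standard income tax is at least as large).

164780 zł

Standard income tax:
  684000 zł × 11% = 75240 zł
  122200 zł × 22% = 26884 zł
  → 102124 zł
  Less rehabilitation credit 81000 zł → 21124 zł

Minimum tax:
  Adjusted income: 806200 zł + 231200 zł + 221500 zł = 1258900 zł
  Less exemption 97000 zł → base 1161900 zł
  1161900 zł × 16% = 185904 zł

Excess of minimum tax over standard income tax: 185904 zł − 21124 zł = 164780 zł.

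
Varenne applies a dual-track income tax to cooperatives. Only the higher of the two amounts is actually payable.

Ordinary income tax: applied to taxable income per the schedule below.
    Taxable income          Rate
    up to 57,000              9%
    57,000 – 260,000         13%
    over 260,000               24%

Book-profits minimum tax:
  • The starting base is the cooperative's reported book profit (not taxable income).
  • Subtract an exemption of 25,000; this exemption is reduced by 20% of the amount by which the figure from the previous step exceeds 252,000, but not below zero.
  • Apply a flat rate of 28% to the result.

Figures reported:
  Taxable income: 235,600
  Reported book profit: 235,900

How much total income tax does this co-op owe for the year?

Book-profits minimum tax:
  Base (reported book profit): 235,900
  Exemption: 235,900 ≤ 252,000, so full 25,000 applies
  Base: 235,900 − 25,000 = 210,900
  210,900 × 28% = 59,052

Ordinary income tax:
  57,000 × 9% = 5,130
  178,600 × 13% = 23,218
  → 28,348

59,052 > 28,348, so the book-profits minimum tax is the binding amount.

59,052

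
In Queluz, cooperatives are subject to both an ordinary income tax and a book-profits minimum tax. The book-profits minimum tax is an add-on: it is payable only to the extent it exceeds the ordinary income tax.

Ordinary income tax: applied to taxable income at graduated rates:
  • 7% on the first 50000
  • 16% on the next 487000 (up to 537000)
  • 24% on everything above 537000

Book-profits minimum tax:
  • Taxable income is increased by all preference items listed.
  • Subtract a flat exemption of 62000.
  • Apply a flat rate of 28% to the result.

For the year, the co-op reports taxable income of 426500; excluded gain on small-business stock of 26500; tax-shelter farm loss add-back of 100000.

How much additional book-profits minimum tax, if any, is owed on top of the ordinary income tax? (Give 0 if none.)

Book-profits minimum tax:
  Adjusted income: 426500 + 26500 + 100000 = 553000
  Less exemption 62000 → base 491000
  491000 × 28% = 137480

Ordinary income tax:
  50000 × 7% = 3500
  376500 × 16% = 60240
  → 63740

Excess of book-profits minimum tax over ordinary income tax: 137480 − 63740 = 73740.

73740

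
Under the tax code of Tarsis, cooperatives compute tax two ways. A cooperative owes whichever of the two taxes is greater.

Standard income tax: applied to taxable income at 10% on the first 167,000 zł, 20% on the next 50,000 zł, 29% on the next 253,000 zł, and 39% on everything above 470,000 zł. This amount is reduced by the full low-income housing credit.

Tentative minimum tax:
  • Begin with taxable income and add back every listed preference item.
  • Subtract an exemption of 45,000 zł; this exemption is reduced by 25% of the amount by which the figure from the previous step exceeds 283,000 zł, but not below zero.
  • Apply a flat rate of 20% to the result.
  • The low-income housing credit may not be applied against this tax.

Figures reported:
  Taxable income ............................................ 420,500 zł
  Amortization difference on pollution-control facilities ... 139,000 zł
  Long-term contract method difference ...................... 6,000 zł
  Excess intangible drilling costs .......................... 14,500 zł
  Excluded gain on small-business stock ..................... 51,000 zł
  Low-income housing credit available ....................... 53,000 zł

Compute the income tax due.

126,200 zł

Standard income tax:
  167,000 zł × 10% = 16,700 zł
  50,000 zł × 20% = 10,000 zł
  203,500 zł × 29% = 59,015 zł
  → 85,715 zł
  Less low-income housing credit 53,000 zł → 32,715 zł

Tentative minimum tax:
  Adjusted income: 420,500 zł + 139,000 zł + 6,000 zł + 14,500 zł + 51,000 zł = 631,000 zł
  Exemption: 25% × (631,000 zł − 283,000 zł) = 87,000 zł ≥ 45,000 zł, so the exemption is fully phased out
  Base: 631,000 zł − 0 zł = 631,000 zł
  631,000 zł × 20% = 126,200 zł

126,200 zł > 32,715 zł, so the tentative minimum tax is the binding amount.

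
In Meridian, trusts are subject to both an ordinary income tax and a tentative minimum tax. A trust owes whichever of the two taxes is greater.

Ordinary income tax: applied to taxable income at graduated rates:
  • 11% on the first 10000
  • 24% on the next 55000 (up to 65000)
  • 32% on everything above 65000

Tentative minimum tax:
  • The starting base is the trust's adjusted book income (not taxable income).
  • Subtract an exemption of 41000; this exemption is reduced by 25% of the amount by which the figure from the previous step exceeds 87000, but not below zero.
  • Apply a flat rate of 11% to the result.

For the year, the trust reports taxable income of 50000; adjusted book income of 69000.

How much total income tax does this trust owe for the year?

10700

Ordinary income tax:
  10000 × 11% = 1100
  40000 × 24% = 9600
  → 10700

Tentative minimum tax:
  Base (adjusted book income): 69000
  Exemption: 69000 ≤ 87000, so full 41000 applies
  Base: 69000 − 41000 = 28000
  28000 × 11% = 3080

10700 > 3080, so the ordinary income tax governs.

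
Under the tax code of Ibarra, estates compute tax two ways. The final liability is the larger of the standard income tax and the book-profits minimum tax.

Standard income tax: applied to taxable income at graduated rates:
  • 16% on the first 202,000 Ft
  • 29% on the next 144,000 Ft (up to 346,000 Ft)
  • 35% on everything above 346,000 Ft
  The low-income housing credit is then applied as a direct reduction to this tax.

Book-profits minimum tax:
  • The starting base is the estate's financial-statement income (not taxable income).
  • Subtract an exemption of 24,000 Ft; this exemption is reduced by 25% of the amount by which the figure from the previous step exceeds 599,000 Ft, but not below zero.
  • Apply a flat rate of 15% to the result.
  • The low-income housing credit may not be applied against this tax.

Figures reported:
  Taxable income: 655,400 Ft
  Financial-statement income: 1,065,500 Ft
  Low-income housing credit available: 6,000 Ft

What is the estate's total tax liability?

Book-profits minimum tax:
  Base (financial-statement income): 1,065,500 Ft
  Exemption: 25% × (1,065,500 Ft − 599,000 Ft) = 116,625 Ft ≥ 24,000 Ft, so the exemption is fully phased out
  Base: 1,065,500 Ft − 0 Ft = 1,065,500 Ft
  1,065,500 Ft × 15% = 159,825 Ft

Standard income tax:
  202,000 Ft × 16% = 32,320 Ft
  144,000 Ft × 29% = 41,760 Ft
  309,400 Ft × 35% = 108,290 Ft
  → 182,370 Ft
  Less low-income housing credit 6,000 Ft → 176,370 Ft

176,370 Ft > 159,825 Ft, so the standard income tax governs.

176,370 Ft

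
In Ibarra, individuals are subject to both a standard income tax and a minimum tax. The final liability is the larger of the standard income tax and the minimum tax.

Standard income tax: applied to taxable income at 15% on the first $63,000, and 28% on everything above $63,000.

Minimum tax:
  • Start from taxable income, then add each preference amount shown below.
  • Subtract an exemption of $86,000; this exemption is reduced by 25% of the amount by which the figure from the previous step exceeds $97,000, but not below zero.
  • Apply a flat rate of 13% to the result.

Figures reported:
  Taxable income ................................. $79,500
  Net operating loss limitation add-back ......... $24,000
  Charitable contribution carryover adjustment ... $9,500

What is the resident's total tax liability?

$14,070

Minimum tax:
  Adjusted income: $79,500 + $24,000 + $9,500 = $113,000
  Exemption: $86,000 − 25% × ($113,000 − $97,000) = $86,000 − $4,000 = $82,000
  Base: $113,000 − $82,000 = $31,000
  $31,000 × 13% = $4,030

Standard income tax:
  $63,000 × 15% = $9,450
  $16,500 × 28% = $4,620
  → $14,070

$14,070 > $4,030, so the standard income tax governs.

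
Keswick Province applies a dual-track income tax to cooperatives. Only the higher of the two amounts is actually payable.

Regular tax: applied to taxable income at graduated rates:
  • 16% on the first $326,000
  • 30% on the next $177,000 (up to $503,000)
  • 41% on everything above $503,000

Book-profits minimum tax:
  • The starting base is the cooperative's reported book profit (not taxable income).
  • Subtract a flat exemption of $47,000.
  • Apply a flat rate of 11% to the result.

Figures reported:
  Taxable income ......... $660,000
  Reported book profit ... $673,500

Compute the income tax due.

$169,630

Book-profits minimum tax:
  Base (reported book profit): $673,500
  Less exemption $47,000 → base $626,500
  $626,500 × 11% = $68,915

Regular tax:
  $326,000 × 16% = $52,160
  $177,000 × 30% = $53,100
  $157,000 × 41% = $64,370
  → $169,630

$169,630 > $68,915, so the regular tax governs.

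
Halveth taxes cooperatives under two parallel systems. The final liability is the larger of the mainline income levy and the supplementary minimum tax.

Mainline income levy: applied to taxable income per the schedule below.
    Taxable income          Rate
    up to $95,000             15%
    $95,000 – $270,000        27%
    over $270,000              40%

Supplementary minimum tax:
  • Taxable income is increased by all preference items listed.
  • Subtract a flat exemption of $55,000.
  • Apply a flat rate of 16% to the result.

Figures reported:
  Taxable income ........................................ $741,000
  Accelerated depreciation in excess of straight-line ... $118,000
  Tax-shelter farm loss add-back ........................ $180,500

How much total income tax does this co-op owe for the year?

Mainline income levy:
  $95,000 × 15% = $14,250
  $175,000 × 27% = $47,250
  $471,000 × 40% = $188,400
  → $249,900

Supplementary minimum tax:
  Adjusted income: $741,000 + $118,000 + $180,500 = $1,039,500
  Less exemption $55,000 → base $984,500
  $984,500 × 16% = $157,520

$249,900 > $157,520, so the mainline income levy governs.

$249,900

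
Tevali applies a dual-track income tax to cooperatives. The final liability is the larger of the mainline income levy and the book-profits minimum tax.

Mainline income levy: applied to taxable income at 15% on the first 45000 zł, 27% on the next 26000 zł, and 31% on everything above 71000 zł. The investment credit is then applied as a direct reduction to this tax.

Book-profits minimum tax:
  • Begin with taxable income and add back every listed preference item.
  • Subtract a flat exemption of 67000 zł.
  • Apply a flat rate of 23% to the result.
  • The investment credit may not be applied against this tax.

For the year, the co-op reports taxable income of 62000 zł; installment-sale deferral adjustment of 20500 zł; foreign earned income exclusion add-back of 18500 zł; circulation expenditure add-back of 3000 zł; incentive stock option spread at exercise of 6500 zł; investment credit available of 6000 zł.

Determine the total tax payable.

10005 zł

Book-profits minimum tax:
  Adjusted income: 62000 zł + 20500 zł + 18500 zł + 3000 zł + 6500 zł = 110500 zł
  Less exemption 67000 zł → base 43500 zł
  43500 zł × 23% = 10005 zł

Mainline income levy:
  45000 zł × 15% = 6750 zł
  17000 zł × 27% = 4590 zł
  → 11340 zł
  Less investment credit 6000 zł → 5340 zł

10005 zł > 5340 zł, so the book-profits minimum tax is the binding amount.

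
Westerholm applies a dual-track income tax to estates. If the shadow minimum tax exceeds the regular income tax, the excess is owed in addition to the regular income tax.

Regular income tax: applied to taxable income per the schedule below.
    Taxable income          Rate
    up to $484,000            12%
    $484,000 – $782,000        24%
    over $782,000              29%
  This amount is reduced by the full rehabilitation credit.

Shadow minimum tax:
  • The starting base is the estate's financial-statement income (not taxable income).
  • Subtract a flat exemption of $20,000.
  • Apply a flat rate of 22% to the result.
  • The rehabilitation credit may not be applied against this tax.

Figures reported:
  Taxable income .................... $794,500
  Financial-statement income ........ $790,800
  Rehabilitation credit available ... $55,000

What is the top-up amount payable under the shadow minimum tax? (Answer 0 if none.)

$91,351

Regular income tax:
  $484,000 × 12% = $58,080
  $298,000 × 24% = $71,520
  $12,500 × 29% = $3,625
  → $133,225
  Less rehabilitation credit $55,000 → $78,225

Shadow minimum tax:
  Base (financial-statement income): $790,800
  Less exemption $20,000 → base $770,800
  $770,800 × 22% = $169,576

Excess of shadow minimum tax over regular income tax: $169,576 − $78,225 = $91,351.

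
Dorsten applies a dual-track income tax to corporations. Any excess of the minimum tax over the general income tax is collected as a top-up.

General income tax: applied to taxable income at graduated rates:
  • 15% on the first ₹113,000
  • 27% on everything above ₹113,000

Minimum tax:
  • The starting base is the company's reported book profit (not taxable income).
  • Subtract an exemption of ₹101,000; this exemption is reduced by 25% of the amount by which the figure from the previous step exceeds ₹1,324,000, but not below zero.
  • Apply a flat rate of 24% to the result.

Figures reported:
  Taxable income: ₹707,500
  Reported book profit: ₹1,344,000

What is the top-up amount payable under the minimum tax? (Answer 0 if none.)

₹122,055

Minimum tax:
  Base (reported book profit): ₹1,344,000
  Exemption: ₹101,000 − 25% × (₹1,344,000 − ₹1,324,000) = ₹101,000 − ₹5,000 = ₹96,000
  Base: ₹1,344,000 − ₹96,000 = ₹1,248,000
  ₹1,248,000 × 24% = ₹299,520

General income tax:
  ₹113,000 × 15% = ₹16,950
  ₹594,500 × 27% = ₹160,515
  → ₹177,465

Excess of minimum tax over general income tax: ₹299,520 − ₹177,465 = ₹122,055.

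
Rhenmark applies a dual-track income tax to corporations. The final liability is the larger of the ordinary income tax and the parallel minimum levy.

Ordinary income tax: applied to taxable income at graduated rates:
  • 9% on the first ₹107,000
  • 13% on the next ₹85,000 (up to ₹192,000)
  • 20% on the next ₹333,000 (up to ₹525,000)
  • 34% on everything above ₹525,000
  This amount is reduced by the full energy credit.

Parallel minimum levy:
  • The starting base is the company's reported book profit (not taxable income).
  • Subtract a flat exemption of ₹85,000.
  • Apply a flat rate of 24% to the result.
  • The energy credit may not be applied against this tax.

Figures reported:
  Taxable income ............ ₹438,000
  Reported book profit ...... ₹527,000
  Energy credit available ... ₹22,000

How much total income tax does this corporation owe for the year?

₹106,080

Ordinary income tax:
  ₹107,000 × 9% = ₹9,630
  ₹85,000 × 13% = ₹11,050
  ₹246,000 × 20% = ₹49,200
  → ₹69,880
  Less energy credit ₹22,000 → ₹47,880

Parallel minimum levy:
  Base (reported book profit): ₹527,000
  Less exemption ₹85,000 → base ₹442,000
  ₹442,000 × 24% = ₹106,080

₹106,080 > ₹47,880, so the parallel minimum levy is the binding amount.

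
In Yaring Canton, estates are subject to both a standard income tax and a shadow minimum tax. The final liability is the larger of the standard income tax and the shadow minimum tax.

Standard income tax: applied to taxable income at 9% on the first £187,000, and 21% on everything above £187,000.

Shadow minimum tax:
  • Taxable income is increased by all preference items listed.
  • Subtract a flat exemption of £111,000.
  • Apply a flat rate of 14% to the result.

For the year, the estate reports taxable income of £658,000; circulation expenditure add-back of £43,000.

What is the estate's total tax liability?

Shadow minimum tax:
  Adjusted income: £658,000 + £43,000 = £701,000
  Less exemption £111,000 → base £590,000
  £590,000 × 14% = £82,600

Standard income tax:
  £187,000 × 9% = £16,830
  £471,000 × 21% = £98,910
  → £115,740

£115,740 > £82,600, so the standard income tax governs.

£115,740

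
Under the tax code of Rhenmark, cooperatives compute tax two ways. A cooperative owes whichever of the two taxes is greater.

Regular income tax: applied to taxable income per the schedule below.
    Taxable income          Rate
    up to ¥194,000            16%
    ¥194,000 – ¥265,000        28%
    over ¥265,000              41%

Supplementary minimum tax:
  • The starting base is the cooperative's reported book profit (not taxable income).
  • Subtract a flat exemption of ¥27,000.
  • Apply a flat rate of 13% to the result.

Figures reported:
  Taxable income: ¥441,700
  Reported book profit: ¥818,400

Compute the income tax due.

Regular income tax:
  ¥194,000 × 16% = ¥31,040
  ¥71,000 × 28% = ¥19,880
  ¥176,700 × 41% = ¥72,447
  → ¥123,367

Supplementary minimum tax:
  Base (reported book profit): ¥818,400
  Less exemption ¥27,000 → base ¥791,400
  ¥791,400 × 13% = ¥102,882

¥123,367 > ¥102,882, so the regular income tax governs.

¥123,367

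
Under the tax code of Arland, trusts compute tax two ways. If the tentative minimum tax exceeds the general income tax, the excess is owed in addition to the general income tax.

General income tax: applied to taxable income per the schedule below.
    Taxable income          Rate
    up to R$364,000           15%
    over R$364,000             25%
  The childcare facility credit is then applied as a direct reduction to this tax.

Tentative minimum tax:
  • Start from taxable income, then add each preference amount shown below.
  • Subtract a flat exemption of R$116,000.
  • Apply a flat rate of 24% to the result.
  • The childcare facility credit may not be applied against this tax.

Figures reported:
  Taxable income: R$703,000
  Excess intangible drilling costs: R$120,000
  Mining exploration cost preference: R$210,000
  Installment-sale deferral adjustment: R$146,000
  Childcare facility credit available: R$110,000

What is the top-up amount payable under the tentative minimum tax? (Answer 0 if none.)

R$225,770

General income tax:
  R$364,000 × 15% = R$54,600
  R$339,000 × 25% = R$84,750
  → R$139,350
  Less childcare facility credit R$110,000 → R$29,350

Tentative minimum tax:
  Adjusted income: R$703,000 + R$120,000 + R$210,000 + R$146,000 = R$1,179,000
  Less exemption R$116,000 → base R$1,063,000
  R$1,063,000 × 24% = R$255,120

Excess of tentative minimum tax over general income tax: R$255,120 − R$29,350 = R$225,770.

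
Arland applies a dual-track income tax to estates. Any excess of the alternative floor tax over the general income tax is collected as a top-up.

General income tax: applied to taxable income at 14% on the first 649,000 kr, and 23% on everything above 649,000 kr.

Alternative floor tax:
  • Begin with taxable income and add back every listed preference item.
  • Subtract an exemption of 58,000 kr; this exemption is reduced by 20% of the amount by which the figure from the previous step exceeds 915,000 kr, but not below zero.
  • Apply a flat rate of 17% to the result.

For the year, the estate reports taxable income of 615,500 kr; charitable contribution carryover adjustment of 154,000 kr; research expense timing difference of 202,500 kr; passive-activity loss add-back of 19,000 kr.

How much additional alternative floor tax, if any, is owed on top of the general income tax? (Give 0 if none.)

General income tax:
  615,500 kr × 14% = 86,170 kr

Alternative floor tax:
  Adjusted income: 615,500 kr + 154,000 kr + 202,500 kr + 19,000 kr = 991,000 kr
  Exemption: 58,000 kr − 20% × (991,000 kr − 915,000 kr) = 58,000 kr − 15,200 kr = 42,800 kr
  Base: 991,000 kr − 42,800 kr = 948,200 kr
  948,200 kr × 17% = 161,194 kr

Excess of alternative floor tax over general income tax: 161,194 kr − 86,170 kr = 75,024 kr.

75,024 kr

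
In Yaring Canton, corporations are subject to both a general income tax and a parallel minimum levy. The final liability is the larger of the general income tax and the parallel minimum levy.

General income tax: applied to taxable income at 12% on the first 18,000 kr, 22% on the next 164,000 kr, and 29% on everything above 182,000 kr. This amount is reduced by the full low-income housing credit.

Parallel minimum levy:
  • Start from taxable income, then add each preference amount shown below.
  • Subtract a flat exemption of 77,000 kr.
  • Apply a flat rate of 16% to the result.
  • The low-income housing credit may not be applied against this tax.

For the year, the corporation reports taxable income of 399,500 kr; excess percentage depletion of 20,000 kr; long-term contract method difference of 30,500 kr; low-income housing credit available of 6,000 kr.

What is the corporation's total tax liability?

95,315 kr

General income tax:
  18,000 kr × 12% = 2,160 kr
  164,000 kr × 22% = 36,080 kr
  217,500 kr × 29% = 63,075 kr
  → 101,315 kr
  Less low-income housing credit 6,000 kr → 95,315 kr

Parallel minimum levy:
  Adjusted income: 399,500 kr + 20,000 kr + 30,500 kr = 450,000 kr
  Less exemption 77,000 kr → base 373,000 kr
  373,000 kr × 16% = 59,680 kr

95,315 kr > 59,680 kr, so the general income tax governs.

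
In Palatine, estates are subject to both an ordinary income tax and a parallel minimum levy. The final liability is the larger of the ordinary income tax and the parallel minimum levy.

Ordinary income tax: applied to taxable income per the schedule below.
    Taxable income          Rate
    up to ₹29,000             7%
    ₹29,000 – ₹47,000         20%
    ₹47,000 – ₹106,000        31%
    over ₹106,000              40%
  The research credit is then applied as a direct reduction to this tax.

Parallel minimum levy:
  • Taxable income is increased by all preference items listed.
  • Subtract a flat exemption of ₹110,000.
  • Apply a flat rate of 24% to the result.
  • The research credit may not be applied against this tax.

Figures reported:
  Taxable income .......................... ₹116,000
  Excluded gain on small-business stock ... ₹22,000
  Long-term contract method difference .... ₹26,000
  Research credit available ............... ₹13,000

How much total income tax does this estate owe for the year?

Ordinary income tax:
  ₹29,000 × 7% = ₹2,030
  ₹18,000 × 20% = ₹3,600
  ₹59,000 × 31% = ₹18,290
  ₹10,000 × 40% = ₹4,000
  → ₹27,920
  Less research credit ₹13,000 → ₹14,920

Parallel minimum levy:
  Adjusted income: ₹116,000 + ₹22,000 + ₹26,000 = ₹164,000
  Less exemption ₹110,000 → base ₹54,000
  ₹54,000 × 24% = ₹12,960

₹14,920 > ₹12,960, so the ordinary income tax governs.

₹14,920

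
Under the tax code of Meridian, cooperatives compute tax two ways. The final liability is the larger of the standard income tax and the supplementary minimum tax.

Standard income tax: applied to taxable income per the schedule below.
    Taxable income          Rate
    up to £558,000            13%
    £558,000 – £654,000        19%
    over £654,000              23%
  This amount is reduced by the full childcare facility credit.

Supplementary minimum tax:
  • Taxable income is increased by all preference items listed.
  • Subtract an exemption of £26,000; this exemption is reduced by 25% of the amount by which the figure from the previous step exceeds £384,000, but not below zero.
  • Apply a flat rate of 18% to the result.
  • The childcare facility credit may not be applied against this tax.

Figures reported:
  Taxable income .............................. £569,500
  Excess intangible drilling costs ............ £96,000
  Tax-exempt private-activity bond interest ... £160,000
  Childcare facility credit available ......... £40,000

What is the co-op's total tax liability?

Supplementary minimum tax:
  Adjusted income: £569,500 + £96,000 + £160,000 = £825,500
  Exemption: 25% × (£825,500 − £384,000) = £110,375 ≥ £26,000, so the exemption is fully phased out
  Base: £825,500 − £0 = £825,500
  £825,500 × 18% = £148,590

Standard income tax:
  £558,000 × 13% = £72,540
  £11,500 × 19% = £2,185
  → £74,725
  Less childcare facility credit £40,000 → £34,725

£148,590 > £34,725, so the supplementary minimum tax is the binding amount.

£148,590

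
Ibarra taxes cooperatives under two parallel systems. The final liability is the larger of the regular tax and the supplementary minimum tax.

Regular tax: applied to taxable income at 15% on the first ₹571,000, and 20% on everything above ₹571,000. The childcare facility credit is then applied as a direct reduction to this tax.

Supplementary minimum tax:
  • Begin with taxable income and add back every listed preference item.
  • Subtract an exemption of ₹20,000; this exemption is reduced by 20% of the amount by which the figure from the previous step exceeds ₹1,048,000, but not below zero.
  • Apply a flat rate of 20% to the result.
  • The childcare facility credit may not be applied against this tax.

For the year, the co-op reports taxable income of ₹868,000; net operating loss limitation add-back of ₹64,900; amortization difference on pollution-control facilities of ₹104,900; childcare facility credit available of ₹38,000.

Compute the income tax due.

Supplementary minimum tax:
  Adjusted income: ₹868,000 + ₹64,900 + ₹104,900 = ₹1,037,800
  Exemption: ₹1,037,800 ≤ ₹1,048,000, so full ₹20,000 applies
  Base: ₹1,037,800 − ₹20,000 = ₹1,017,800
  ₹1,017,800 × 20% = ₹203,560

Regular tax:
  ₹571,000 × 15% = ₹85,650
  ₹297,000 × 20% = ₹59,400
  → ₹145,050
  Less childcare facility credit ₹38,000 → ₹107,050

₹203,560 > ₹107,050, so the supplementary minimum tax is the binding amount.

₹203,560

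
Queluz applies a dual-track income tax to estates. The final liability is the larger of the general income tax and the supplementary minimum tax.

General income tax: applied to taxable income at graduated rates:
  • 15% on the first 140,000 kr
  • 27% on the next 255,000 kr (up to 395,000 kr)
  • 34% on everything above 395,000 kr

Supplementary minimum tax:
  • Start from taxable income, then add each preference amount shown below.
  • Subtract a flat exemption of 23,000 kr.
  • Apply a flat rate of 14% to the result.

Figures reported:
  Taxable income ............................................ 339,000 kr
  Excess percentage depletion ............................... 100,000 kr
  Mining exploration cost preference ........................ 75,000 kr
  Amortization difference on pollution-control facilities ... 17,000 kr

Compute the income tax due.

Supplementary minimum tax:
  Adjusted income: 339,000 kr + 100,000 kr + 75,000 kr + 17,000 kr = 531,000 kr
  Less exemption 23,000 kr → base 508,000 kr
  508,000 kr × 14% = 71,120 kr

General income tax:
  140,000 kr × 15% = 21,000 kr
  199,000 kr × 27% = 53,730 kr
  → 74,730 kr

74,730 kr > 71,120 kr, so the general income tax governs.

74,730 kr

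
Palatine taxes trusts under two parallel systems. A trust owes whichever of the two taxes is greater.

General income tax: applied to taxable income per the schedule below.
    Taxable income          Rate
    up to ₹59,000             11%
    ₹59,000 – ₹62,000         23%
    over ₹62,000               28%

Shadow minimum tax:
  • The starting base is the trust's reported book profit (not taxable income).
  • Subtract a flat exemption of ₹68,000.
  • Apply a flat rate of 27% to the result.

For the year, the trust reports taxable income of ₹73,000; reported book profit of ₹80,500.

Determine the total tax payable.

₹10,260

Shadow minimum tax:
  Base (reported book profit): ₹80,500
  Less exemption ₹68,000 → base ₹12,500
  ₹12,500 × 27% = ₹3,375

General income tax:
  ₹59,000 × 11% = ₹6,490
  ₹3,000 × 23% = ₹690
  ₹11,000 × 28% = ₹3,080
  → ₹10,260

₹10,260 > ₹3,375, so the general income tax governs.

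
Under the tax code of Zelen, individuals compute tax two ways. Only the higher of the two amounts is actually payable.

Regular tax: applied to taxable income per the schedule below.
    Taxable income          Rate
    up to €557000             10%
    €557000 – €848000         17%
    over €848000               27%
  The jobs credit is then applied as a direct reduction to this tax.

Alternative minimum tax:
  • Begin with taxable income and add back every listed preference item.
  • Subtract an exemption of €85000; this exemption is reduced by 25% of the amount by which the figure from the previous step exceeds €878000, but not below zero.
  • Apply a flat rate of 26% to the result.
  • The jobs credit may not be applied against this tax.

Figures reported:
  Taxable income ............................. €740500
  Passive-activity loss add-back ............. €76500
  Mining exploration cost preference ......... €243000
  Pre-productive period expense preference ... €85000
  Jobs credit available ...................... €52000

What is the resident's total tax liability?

€292955

Regular tax:
  €557000 × 10% = €55700
  €183500 × 17% = €31195
  → €86895
  Less jobs credit €52000 → €34895

Alternative minimum tax:
  Adjusted income: €740500 + €76500 + €243000 + €85000 = €1145000
  Exemption: €85000 − 25% × (€1145000 − €878000) = €85000 − €66750 = €18250
  Base: €1145000 − €18250 = €1126750
  €1126750 × 26% = €292955

€292955 > €34895, so the alternative minimum tax is the binding amount.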